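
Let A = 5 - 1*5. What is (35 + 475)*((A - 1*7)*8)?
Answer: -28560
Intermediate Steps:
A = 0 (A = 5 - 5 = 0)
(35 + 475)*((A - 1*7)*8) = (35 + 475)*((0 - 1*7)*8) = 510*((0 - 7)*8) = 510*(-7*8) = 510*(-56) = -28560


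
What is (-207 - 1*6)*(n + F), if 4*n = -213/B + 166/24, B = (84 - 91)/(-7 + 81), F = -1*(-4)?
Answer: -13565899/112 ≈ -1.2112e+5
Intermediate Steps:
F = 4
B = -7/74 ≈ -0.094595
n = 189725/336 (n = (-213/(-7/74) + 166/24)/4 = (-213*(-74/7) + 166*(1/24))/4 = (15762/7 + 83/12)/4 = (¼)*(189725/84) = 189725/336 ≈ 564.66)
(-207 - 1*6)*(n + F) = (-207 - 1*6)*(189725/336 + 4) = (-207 - 6)*(191069/336) = -213*191069/336 = -13565899/112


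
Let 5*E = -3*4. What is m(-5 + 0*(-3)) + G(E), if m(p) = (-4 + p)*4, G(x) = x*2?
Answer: -204/5 ≈ -40.800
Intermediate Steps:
E = -12/5 (E = (-3*4)/5 = (1/5)*(-12) = -12/5 ≈ -2.4000)
G(x) = 2*x
m(p) = -16 + 4*p
m(-5 + 0*(-3)) + G(E) = (-16 + 4*(-5 + 0*(-3))) + 2*(-12/5) = (-16 + 4*(-5 + 0)) - 24/5 = (-16 + 4*(-5)) - 24/5 = (-16 - 20) - 24/5 = -36 - 24/5 = -204/5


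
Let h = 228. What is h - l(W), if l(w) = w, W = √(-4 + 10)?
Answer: 228 - √6 ≈ 225.55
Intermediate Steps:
W = √6 ≈ 2.4495
h - l(W) = 228 - √6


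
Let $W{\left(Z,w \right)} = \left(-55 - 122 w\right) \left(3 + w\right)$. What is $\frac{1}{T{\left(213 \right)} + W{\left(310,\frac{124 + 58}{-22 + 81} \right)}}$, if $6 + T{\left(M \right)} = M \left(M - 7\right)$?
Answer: $\frac{3481}{143582241} \approx 2.4244 \cdot 10^{-5}$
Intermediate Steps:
$T{\left(M \right)} = -6 + M \left(-7 + M\right)$ ($T{\left(M \right)} = -6 + M \left(M - 7\right) = -6 + M \left(-7 + M\right)$)
$\frac{1}{T{\left(213 \right)} + W{\left(310,\frac{124 + 58}{-22 + 81} \right)}} = \frac{1}{\left(-6 + 213^{2} - 1491\right) - \left(165 + 122 \frac{\left(124 + 58\right)^{2}}{\left(-22 + 81\right)^{2}} + \frac{421 \left(124 + 58\right)}{-22 + 81}\right)} = \frac{1}{\left(-6 + 45369 - 1491\right) - \left(165 + \frac{4041128}{3481} + 421 \cdot 182 \cdot \frac{1}{59}\right)} = \frac{1}{43872 - \left(165 + \frac{4041128}{3481} + 421 \cdot 182 \cdot \frac{1}{59}\right)} = \frac{1}{43872 - \left(\frac{86357}{59} + \frac{4041128}{3481}\right)} = \frac{1}{43872 - \frac{9136191}{3481}} = \frac{1}{\frac{143582241}{3481}} = \frac{3481}{143582241}$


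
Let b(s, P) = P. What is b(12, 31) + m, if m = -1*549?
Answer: -518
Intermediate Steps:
m = -549
b(12, 31) + m = 31 - 549 = -518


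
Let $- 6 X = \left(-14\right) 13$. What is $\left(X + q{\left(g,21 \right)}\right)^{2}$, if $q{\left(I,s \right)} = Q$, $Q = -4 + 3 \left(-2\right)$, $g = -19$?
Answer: $\frac{3721}{9} \approx 413.44$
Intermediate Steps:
$Q = -10$ ($Q = -4 - 6 = -10$)
$q{\left(I,s \right)} = -10$
$X = \frac{91}{3}$ ($X = - \frac{\left(-14\right) 13}{6} = \left(- \frac{1}{6}\right) \left(-182\right) = \frac{91}{3} \approx 30.333$)
$\left(X + q{\left(g,21 \right)}\right)^{2} = \left(\frac{91}{3} - 10\right)^{2} = \left(\frac{61}{3}\right)^{2} = \frac{3721}{9}$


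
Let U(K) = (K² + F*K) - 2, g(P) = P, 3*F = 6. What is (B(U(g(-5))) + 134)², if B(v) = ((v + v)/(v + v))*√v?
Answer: (134 + √13)² ≈ 18935.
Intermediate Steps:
F = 2 (F = (⅓)*6 = 2)
U(K) = -2 + K² + 2*K (U(K) = (K² + 2*K) - 2 = -2 + K² + 2*K)
B(v) = √v (B(v) = ((2*v)/((2*v)))*√v = ((2*v)*(1/(2*v)))*√v = 1*√v = √v)
(B(U(g(-5))) + 134)² = (√(-2 + (-5)² + 2*(-5)) + 134)² = (√(-2 + 25 - 10) + 134)² = (√13 + 134)² = (134 + √13)²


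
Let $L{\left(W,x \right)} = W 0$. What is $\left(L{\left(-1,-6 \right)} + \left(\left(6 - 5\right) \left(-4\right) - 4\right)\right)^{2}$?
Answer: $64$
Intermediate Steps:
$L{\left(W,x \right)} = 0$
$\left(L{\left(-1,-6 \right)} + \left(\left(6 - 5\right) \left(-4\right) - 4\right)\right)^{2} = \left(0 + \left(\left(6 - 5\right) \left(-4\right) - 4\right)\right)^{2} = \left(0 + \left(1 \left(-4\right) - 4\right)\right)^{2} = \left(0 - 8\right)^{2} = \left(-8\right)^{2} = 64$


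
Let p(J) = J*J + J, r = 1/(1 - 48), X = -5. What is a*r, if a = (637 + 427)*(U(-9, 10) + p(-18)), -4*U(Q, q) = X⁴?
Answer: -159334/47 ≈ -3390.1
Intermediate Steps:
U(Q, q) = -625/4 (U(Q, q) = -¼*(-5)⁴ = -¼*625 = -625/4)
r = -1/47 (r = 1/(-47) = -1/47 ≈ -0.021277)
p(J) = J + J² (p(J) = J² + J = J + J²)
a = 159334 (a = (637 + 427)*(-625/4 - 18*(1 - 18)) = 1064*(-625/4 - 18*(-17)) = 1064*(-625/4 + 306) = 1064*(599/4) = 159334)
a*r = 159334*(-1/47) = -159334/47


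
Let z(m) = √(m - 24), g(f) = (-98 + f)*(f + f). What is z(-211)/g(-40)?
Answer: I*√235/11040 ≈ 0.0013886*I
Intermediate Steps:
g(f) = 2*f*(-98 + f) (g(f) = (-98 + f)*(2*f) = 2*f*(-98 + f))
z(m) = √(-24 + m)
z(-211)/g(-40) = √(-24 - 211)/((2*(-40)*(-98 - 40))) = √(-235)/((2*(-40)*(-138))) = (I*√235)/11040 = (I*√235)*(1/11040) = I*√235/11040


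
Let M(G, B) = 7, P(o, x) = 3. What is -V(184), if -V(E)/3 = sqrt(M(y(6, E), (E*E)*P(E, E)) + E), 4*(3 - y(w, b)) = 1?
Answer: 3*sqrt(191) ≈ 41.461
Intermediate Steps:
y(w, b) = 11/4 (y(w, b) = 3 - 1/4*1 = 3 - 1/4 = 11/4)
V(E) = -3*sqrt(7 + E)
-V(184) = -(-3)*sqrt(7 + 184) = -(-3)*sqrt(191) = 3*sqrt(191)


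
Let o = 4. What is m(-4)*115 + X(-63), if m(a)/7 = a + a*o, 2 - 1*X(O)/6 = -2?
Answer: -16076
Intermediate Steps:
X(O) = 24 (X(O) = 12 - 6*(-2) = 12 + 12 = 24)
m(a) = 35*a (m(a) = 7*(a + a*4) = 7*(a + 4*a) = 7*(5*a) = 35*a)
m(-4)*115 + X(-63) = (35*(-4))*115 + 24 = -140*115 + 24 = -16100 + 24 = -16076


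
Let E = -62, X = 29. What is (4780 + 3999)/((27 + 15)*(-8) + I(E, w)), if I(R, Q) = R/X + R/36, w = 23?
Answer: -4582638/177407 ≈ -25.831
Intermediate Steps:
I(R, Q) = 65*R/1044 (I(R, Q) = R/29 + R/36 = 65*R/1044)
(4780 + 3999)/((27 + 15)*(-8) + I(E, w)) = (4780 + 3999)/((27 + 15)*(-8) + (65/1044)*(-62)) = 8779/(42*(-8) - 2015/522) = 8779/(-336 - 2015/522) = 8779/(-177407/522) = 8779*(-522/177407) = -4582638/177407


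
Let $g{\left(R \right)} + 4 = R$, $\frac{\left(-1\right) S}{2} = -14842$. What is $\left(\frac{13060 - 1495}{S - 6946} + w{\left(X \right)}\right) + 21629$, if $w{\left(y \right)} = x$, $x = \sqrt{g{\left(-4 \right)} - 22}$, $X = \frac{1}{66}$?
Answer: $\frac{491811767}{22738} + i \sqrt{30} \approx 21630.0 + 5.4772 i$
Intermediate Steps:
$S = 29684$ ($S = \left(-2\right) \left(-14842\right) = 29684$)
$g{\left(R \right)} = -4 + R$
$X = \frac{1}{66} \approx 0.015152$
$x = i \sqrt{30}$ ($x = \sqrt{\left(-4 - 4\right) - 22} = \sqrt{-8 - 22} = \sqrt{-30} = i \sqrt{30} \approx 5.4772 i$)
$w{\left(y \right)} = i \sqrt{30}$
$\left(\frac{13060 - 1495}{S - 6946} + w{\left(X \right)}\right) + 21629 = \left(\frac{13060 - 1495}{29684 - 6946} + i \sqrt{30}\right) + 21629 = \left(\frac{11565}{22738} + i \sqrt{30}\right) + 21629 = \frac{491811767}{22738} + i \sqrt{30}$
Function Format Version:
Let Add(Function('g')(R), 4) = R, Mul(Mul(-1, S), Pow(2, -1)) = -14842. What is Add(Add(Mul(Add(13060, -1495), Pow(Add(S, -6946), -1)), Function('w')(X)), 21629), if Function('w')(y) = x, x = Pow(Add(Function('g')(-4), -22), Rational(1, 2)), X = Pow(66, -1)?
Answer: Add(Rational(491811767, 22738), Mul(I, Pow(30, Rational(1, 2)))) ≈ Add(21630., Mul(5.4772, I))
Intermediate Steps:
S = 29684 (S = Mul(-2, -14842) = 29684)
Function('g')(R) = Add(-4, R)
X = Rational(1, 66) ≈ 0.015152
x = Mul(I, Pow(30, Rational(1, 2))) (x = Pow(Add(Add(-4, -4), -22), Rational(1, 2)) = Pow(Add(-8, -22), Rational(1, 2)) = Pow(-30, Rational(1, 2)) = Mul(I, Pow(30, Rational(1, 2))) ≈ Mul(5.4772, I))
Function('w')(y) = Mul(I, Pow(30, Rational(1, 2)))
Add(Add(Mul(Add(13060, -1495), Pow(Add(S, -6946), -1)), Function('w')(X)), 21629) = Add(Add(Mul(Add(13060, -1495), Pow(Add(29684, -6946), -1)), Mul(I, Pow(30, Rational(1, 2)))), 21629) = Add(Add(Mul(11565, Pow(22738, -1)), Mul(I, Pow(30, Rational(1, 2)))), 21629) = Add(Add(Mul(11565, Rational(1, 22738)), Mul(I, Pow(30, Rational(1, 2)))), 21629) = Add(Add(Rational(11565, 22738), Mul(I, Pow(30, Rational(1, 2)))), 21629) = Add(Rational(491811767, 22738), Mul(I, Pow(30, Rational(1, 2))))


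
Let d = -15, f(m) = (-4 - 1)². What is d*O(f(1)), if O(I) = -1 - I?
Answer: 390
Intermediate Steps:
f(m) = 25 (f(m) = (-5)² = 25)
d*O(f(1)) = -15*(-1 - 1*25) = -15*(-1 - 25) = -15*(-26) = 390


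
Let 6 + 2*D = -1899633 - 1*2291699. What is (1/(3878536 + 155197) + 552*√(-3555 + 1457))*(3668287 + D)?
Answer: 1572618/4033733 + 868085136*I*√2098 ≈ 0.38987 + 3.9762e+10*I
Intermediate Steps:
D = -2095669 (D = -3 + (-1899633 - 1*2291699)/2 = -3 + (-1899633 - 2291699)/2 = -3 + (½)*(-4191332) = -3 - 2095666 = -2095669)
(1/(3878536 + 155197) + 552*√(-3555 + 1457))*(3668287 + D) = (1/(3878536 + 155197) + 552*√(-3555 + 1457))*(3668287 - 2095669) = (1/4033733 + 552*√(-2098))*1572618 = (1/4033733 + 552*(I*√2098))*1572618 = (1/4033733 + 552*I*√2098)*1572618 = 1572618/4033733 + 868085136*I*√2098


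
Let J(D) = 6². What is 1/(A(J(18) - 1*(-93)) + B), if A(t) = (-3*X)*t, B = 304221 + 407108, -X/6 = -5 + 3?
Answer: 1/706685 ≈ 1.4151e-6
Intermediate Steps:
X = 12 (X = -6*(-5 + 3) = -6*(-2) = 12)
B = 711329
J(D) = 36
A(t) = -36*t (A(t) = (-3*12)*t = -36*t)
1/(A(J(18) - 1*(-93)) + B) = 1/(-36*(36 - 1*(-93)) + 711329) = 1/(-36*(36 + 93) + 711329) = 1/(-36*129 + 711329) = 1/(-4644 + 711329) = 1/706685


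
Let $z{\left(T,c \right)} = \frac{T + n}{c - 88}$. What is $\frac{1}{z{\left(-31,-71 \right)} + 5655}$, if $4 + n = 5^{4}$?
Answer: $\frac{159}{898555} \approx 0.00017695$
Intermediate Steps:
$n = 621$ ($n = -4 + 5^{4} = -4 + 625 = 621$)
$z{\left(T,c \right)} = \frac{621 + T}{-88 + c}$ ($z{\left(T,c \right)} = \frac{T + 621}{c - 88} = \frac{621 + T}{-88 + c}$)
$\frac{1}{z{\left(-31,-71 \right)} + 5655} = \frac{1}{\frac{621 - 31}{-88 - 71} + 5655} = \frac{1}{\frac{1}{-159} \cdot 590 + 5655} = \frac{1}{\left(- \frac{1}{159}\right) 590 + 5655} = \frac{1}{- \frac{590}{159} + 5655} = \frac{1}{\frac{898555}{159}} = \frac{159}{898555}$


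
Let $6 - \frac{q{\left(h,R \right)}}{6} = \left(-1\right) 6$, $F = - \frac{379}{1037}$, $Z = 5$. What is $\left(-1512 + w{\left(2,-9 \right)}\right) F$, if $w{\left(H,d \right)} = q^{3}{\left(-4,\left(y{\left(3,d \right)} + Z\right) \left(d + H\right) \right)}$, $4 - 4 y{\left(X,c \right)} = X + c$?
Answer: $- \frac{140887944}{1037} \approx -1.3586 \cdot 10^{5}$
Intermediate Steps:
$y{\left(X,c \right)} = 1 - \frac{X}{4} - \frac{c}{4}$ ($y{\left(X,c \right)} = 1 - \frac{X + c}{4} = 1 - \left(\frac{X}{4} + \frac{c}{4}\right) = 1 - \frac{X}{4} - \frac{c}{4}$)
$F = - \frac{379}{1037}$ ($F = \left(-379\right) \frac{1}{1037} = - \frac{379}{1037} \approx -0.36548$)
$q{\left(h,R \right)} = 72$ ($q{\left(h,R \right)} = 36 - 6 \left(\left(-1\right) 6\right) = 36 - -36 = 36 + 36 = 72$)
$w{\left(H,d \right)} = 373248$ ($w{\left(H,d \right)} = 72^{3} = 373248$)
$\left(-1512 + w{\left(2,-9 \right)}\right) F = \left(-1512 + 373248\right) \left(- \frac{379}{1037}\right) = 371736 \left(- \frac{379}{1037}\right) = - \frac{140887944}{1037}$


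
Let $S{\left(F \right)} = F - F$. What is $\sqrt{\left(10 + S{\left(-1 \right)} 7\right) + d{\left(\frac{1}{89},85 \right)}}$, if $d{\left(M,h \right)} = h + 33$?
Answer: $8 \sqrt{2} \approx 11.314$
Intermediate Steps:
$S{\left(F \right)} = 0$
$d{\left(M,h \right)} = 33 + h$
$\sqrt{\left(10 + S{\left(-1 \right)} 7\right) + d{\left(\frac{1}{89},85 \right)}} = \sqrt{\left(10 + 0 \cdot 7\right) + \left(33 + 85\right)} = \sqrt{\left(10 + 0\right) + 118} = \sqrt{10 + 118} = \sqrt{128} = 8 \sqrt{2}$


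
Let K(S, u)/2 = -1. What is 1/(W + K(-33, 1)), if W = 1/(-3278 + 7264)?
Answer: -3986/7971 ≈ -0.50006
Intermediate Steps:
K(S, u) = -2 (K(S, u) = 2*(-1) = -2)
W = 1/3986 ≈ 0.00025088
1/(W + K(-33, 1)) = 1/(1/3986 - 2) = 1/(-7971/3986) = -3986/7971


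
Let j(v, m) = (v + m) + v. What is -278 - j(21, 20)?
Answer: -340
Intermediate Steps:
j(v, m) = m + 2*v (j(v, m) = (m + v) + v = m + 2*v)
-278 - j(21, 20) = -278 - (20 + 2*21) = -278 - (20 + 42) = -278 - 1*62 = -278 - 62 = -340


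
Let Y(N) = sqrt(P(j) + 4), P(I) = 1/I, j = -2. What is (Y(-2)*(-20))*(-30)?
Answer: 300*sqrt(14) ≈ 1122.5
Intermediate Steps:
P(I) = 1/I
Y(N) = sqrt(14)/2 (Y(N) = sqrt(1/(-2) + 4) = sqrt(-1/2 + 4) = sqrt(7/2) = sqrt(14)/2)
(Y(-2)*(-20))*(-30) = ((sqrt(14)/2)*(-20))*(-30) = -10*sqrt(14)*(-30) = 300*sqrt(14)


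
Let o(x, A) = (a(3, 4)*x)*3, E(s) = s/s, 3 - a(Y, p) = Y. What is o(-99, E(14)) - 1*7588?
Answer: -7588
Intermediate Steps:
a(Y, p) = 3 - Y
E(s) = 1
o(x, A) = 0 (o(x, A) = ((3 - 1*3)*x)*3 = ((3 - 3)*x)*3 = (0*x)*3 = 0*3 = 0)
o(-99, E(14)) - 1*7588 = 0 - 1*7588 = 0 - 7588 = -7588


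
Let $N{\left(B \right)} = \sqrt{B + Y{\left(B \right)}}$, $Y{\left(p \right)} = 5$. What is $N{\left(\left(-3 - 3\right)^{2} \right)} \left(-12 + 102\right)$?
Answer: $90 \sqrt{41} \approx 576.28$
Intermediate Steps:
$N{\left(B \right)} = \sqrt{5 + B}$ ($N{\left(B \right)} = \sqrt{B + 5} = \sqrt{5 + B}$)
$N{\left(\left(-3 - 3\right)^{2} \right)} \left(-12 + 102\right) = \sqrt{5 + \left(-3 - 3\right)^{2}} \left(-12 + 102\right) = \sqrt{5 + \left(-6\right)^{2}} \cdot 90 = \sqrt{5 + 36} \cdot 90 = \sqrt{41} \cdot 90 = 90 \sqrt{41}$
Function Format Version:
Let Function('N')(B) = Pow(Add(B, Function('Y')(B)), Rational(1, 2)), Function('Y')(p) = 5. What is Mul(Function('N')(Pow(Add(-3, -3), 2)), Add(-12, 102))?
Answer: Mul(90, Pow(41, Rational(1, 2))) ≈ 576.28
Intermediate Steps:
Function('N')(B) = Pow(Add(5, B), Rational(1, 2)) (Function('N')(B) = Pow(Add(B, 5), Rational(1, 2)) = Pow(Add(5, B), Rational(1, 2)))
Mul(Function('N')(Pow(Add(-3, -3), 2)), Add(-12, 102)) = Mul(Pow(Add(5, Pow(Add(-3, -3), 2)), Rational(1, 2)), Add(-12, 102)) = Mul(Pow(Add(5, Pow(-6, 2)), Rational(1, 2)), 90) = Mul(Pow(Add(5, 36), Rational(1, 2)), 90) = Mul(Pow(41, Rational(1, 2)), 90) = Mul(90, Pow(41, Rational(1, 2)))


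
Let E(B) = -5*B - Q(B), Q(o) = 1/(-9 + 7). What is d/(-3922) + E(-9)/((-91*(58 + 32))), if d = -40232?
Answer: 3618919/352980 ≈ 10.252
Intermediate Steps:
Q(o) = -½ (Q(o) = 1/(-2) = -½)
E(B) = ½ - 5*B (E(B) = -5*B - 1*(-½) = -5*B + ½ = ½ - 5*B)
d/(-3922) + E(-9)/((-91*(58 + 32))) = -40232/(-3922) + (½ - 5*(-9))/((-91*(58 + 32))) = -40232*(-1/3922) + (½ + 45)/((-91*90)) = 20116/1961 + (91/2)/(-8190) = 20116/1961 + (91/2)*(-1/8190) = 20116/1961 - 1/180 = 3618919/352980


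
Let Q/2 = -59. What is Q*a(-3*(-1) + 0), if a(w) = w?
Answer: -354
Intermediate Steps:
Q = -118 (Q = 2*(-59) = -118)
Q*a(-3*(-1) + 0) = -118*(-3*(-1) + 0) = -118*(3 + 0) = -118*3 = -354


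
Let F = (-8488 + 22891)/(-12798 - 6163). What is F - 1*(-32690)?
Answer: 619820687/18961 ≈ 32689.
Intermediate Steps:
F = -14403/18961 (F = 14403/(-18961) = 14403*(-1/18961) = -14403/18961 ≈ -0.75961)
F - 1*(-32690) = -14403/18961 - 1*(-32690) = -14403/18961 + 32690 = 619820687/18961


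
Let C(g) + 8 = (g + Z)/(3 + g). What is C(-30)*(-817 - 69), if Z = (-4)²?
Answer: 178972/27 ≈ 6628.6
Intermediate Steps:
Z = 16
C(g) = -8 + (16 + g)/(3 + g) (C(g) = -8 + (g + 16)/(3 + g) = -8 + (16 + g)/(3 + g))
C(-30)*(-817 - 69) = ((-8 - 7*(-30))/(3 - 30))*(-817 - 69) = ((-8 + 210)/(-27))*(-886) = -1/27*202*(-886) = -202/27*(-886) = 178972/27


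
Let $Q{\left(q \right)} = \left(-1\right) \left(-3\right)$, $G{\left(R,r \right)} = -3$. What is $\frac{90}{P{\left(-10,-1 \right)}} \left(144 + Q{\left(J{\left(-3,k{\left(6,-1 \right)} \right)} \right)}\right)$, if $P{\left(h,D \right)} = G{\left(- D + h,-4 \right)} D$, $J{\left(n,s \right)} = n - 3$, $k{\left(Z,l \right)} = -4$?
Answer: $4410$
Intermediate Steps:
$J{\left(n,s \right)} = -3 + n$ ($J{\left(n,s \right)} = n - 3 = -3 + n$)
$P{\left(h,D \right)} = - 3 D$
$Q{\left(q \right)} = 3$
$\frac{90}{P{\left(-10,-1 \right)}} \left(144 + Q{\left(J{\left(-3,k{\left(6,-1 \right)} \right)} \right)}\right) = \frac{90}{\left(-3\right) \left(-1\right)} \left(144 + 3\right) = \frac{90}{3} \cdot 147 = 90 \cdot \frac{1}{3} \cdot 147 = 30 \cdot 147 = 4410$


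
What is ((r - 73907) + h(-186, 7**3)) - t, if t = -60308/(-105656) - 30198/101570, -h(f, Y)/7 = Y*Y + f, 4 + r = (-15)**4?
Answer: -162031409950027/191633570 ≈ -8.4553e+5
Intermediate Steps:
r = 50621 (r = -4 + (-15)**4 = -4 + 50625 = 50621)
h(f, Y) = -7*f - 7*Y**2 (h(f, Y) = -7*(Y*Y + f) = -7*(Y**2 + f) = -7*(f + Y**2) = -7*f - 7*Y**2)
t = 52408637/191633570 (t = -60308*(-1/105656) - 30198*1/101570 = 15077/26414 - 2157/7255 = 52408637/191633570 ≈ 0.27348)
((r - 73907) + h(-186, 7**3)) - t = ((50621 - 73907) + (-7*(-186) - 7*(7**3)**2)) - 1*52408637/191633570 = (-23286 + (1302 - 7*343**2)) - 52408637/191633570 = (-23286 + (1302 - 7*117649)) - 52408637/191633570 = (-23286 + (1302 - 823543)) - 52408637/191633570 = (-23286 - 822241) - 52408637/191633570 = -845527 - 52408637/191633570 = -162031409950027/191633570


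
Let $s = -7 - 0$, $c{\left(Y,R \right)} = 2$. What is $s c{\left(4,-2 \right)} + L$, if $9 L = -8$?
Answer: $- \frac{134}{9} \approx -14.889$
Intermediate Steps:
$L = - \frac{8}{9}$ ($L = \frac{1}{9} \left(-8\right) = - \frac{8}{9} \approx -0.88889$)
$s = -7$ ($s = -7 + 0 = -7$)
$s c{\left(4,-2 \right)} + L = \left(-7\right) 2 - \frac{8}{9} = -14 - \frac{8}{9} = - \frac{134}{9}$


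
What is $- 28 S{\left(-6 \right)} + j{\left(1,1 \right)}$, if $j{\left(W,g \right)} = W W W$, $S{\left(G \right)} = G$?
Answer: $169$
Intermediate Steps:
$j{\left(W,g \right)} = W^{3}$ ($j{\left(W,g \right)} = W^{2} W = W^{3}$)
$- 28 S{\left(-6 \right)} + j{\left(1,1 \right)} = \left(-28\right) \left(-6\right) + 1^{3} = 168 + 1 = 169$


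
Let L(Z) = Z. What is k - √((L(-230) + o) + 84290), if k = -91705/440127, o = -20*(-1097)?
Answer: -91705/440127 - 20*√265 ≈ -325.78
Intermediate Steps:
o = 21940
k = -91705/440127 (k = -91705*1/440127 = -91705/440127 ≈ -0.20836)
k - √((L(-230) + o) + 84290) = -91705/440127 - √((-230 + 21940) + 84290) = -91705/440127 - √(21710 + 84290) = -91705/440127 - √106000 = -91705/440127 - 20*√265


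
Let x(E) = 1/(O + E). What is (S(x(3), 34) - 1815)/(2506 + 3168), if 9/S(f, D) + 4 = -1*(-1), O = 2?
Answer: -909/2837 ≈ -0.32041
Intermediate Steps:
x(E) = 1/(2 + E)
S(f, D) = -3 (S(f, D) = 9/(-4 - 1*(-1)) = 9/(-4 + 1) = 9/(-3) = 9*(-⅓) = -3)
(S(x(3), 34) - 1815)/(2506 + 3168) = (-3 - 1815)/(2506 + 3168) = -1818/5674 = -1818*1/5674 = -909/2837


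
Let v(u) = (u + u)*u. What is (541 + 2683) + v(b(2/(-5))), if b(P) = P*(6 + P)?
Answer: 2021272/625 ≈ 3234.0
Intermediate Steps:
v(u) = 2*u**2 (v(u) = (2*u)*u = 2*u**2)
(541 + 2683) + v(b(2/(-5))) = (541 + 2683) + 2*((2/(-5))*(6 + 2/(-5)))**2 = 3224 + 2*((2*(-1/5))*(6 + 2*(-1/5)))**2 = 3224 + 2*(-2*(6 - 2/5)/5)**2 = 3224 + 2*(-2/5*28/5)**2 = 3224 + 2*(-56/25)**2 = 3224 + 2*(3136/625) = 3224 + 6272/625 = 2021272/625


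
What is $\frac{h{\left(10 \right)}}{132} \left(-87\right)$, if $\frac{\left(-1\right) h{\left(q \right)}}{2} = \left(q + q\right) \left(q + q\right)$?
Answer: $\frac{5800}{11} \approx 527.27$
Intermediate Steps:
$h{\left(q \right)} = - 8 q^{2}$ ($h{\left(q \right)} = - 2 \left(q + q\right) \left(q + q\right) = - 2 \cdot 2 q 2 q = - 2 \cdot 4 q^{2} = - 8 q^{2}$)
$\frac{h{\left(10 \right)}}{132} \left(-87\right) = \frac{\left(-8\right) 10^{2}}{132} \left(-87\right) = \left(-8\right) 100 \cdot \frac{1}{132} \left(-87\right) = \left(-800\right) \frac{1}{132} \left(-87\right) = \left(- \frac{200}{33}\right) \left(-87\right) = \frac{5800}{11}$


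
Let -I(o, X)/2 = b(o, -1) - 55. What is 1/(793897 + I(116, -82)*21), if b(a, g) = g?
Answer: 1/796249 ≈ 1.2559e-6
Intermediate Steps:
I(o, X) = 112 (I(o, X) = -2*(-1 - 55) = -2*(-56) = 112)
1/(793897 + I(116, -82)*21) = 1/(793897 + 112*21) = 1/(793897 + 2352) = 1/796249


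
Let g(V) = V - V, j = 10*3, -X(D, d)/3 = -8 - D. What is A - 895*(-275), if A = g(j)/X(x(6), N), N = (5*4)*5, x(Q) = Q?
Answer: 246125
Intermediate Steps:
N = 100 (N = 20*5 = 100)
X(D, d) = 24 + 3*D (X(D, d) = -3*(-8 - D) = 24 + 3*D)
j = 30
g(V) = 0
A = 0 (A = 0/(24 + 3*6) = 0/(24 + 18) = 0/42 = 0*(1/42) = 0)
A - 895*(-275) = 0 - 895*(-275) = 0 + 246125 = 246125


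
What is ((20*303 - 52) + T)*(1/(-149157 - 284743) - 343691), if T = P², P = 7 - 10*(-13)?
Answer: -3694932684472077/433900 ≈ -8.5156e+9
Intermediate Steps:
P = 137 (P = 7 + 130 = 137)
T = 18769 (T = 137² = 18769)
((20*303 - 52) + T)*(1/(-149157 - 284743) - 343691) = ((20*303 - 52) + 18769)*(1/(-149157 - 284743) - 343691) = ((6060 - 52) + 18769)*(1/(-433900) - 343691) = (6008 + 18769)*(-1/433900 - 343691) = 24777*(-149127524901/433900) = -3694932684472077/433900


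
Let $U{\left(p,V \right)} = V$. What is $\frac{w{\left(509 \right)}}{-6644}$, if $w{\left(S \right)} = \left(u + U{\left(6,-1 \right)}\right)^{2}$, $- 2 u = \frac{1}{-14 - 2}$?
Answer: $- \frac{961}{6803456} \approx -0.00014125$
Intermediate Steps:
$u = \frac{1}{32}$ ($u = - \frac{1}{2 \left(-14 - 2\right)} = - \frac{1}{2 \left(-16\right)} = \left(- \frac{1}{2}\right) \left(- \frac{1}{16}\right) = \frac{1}{32} \approx 0.03125$)
$w{\left(S \right)} = \frac{961}{1024}$ ($w{\left(S \right)} = \left(\frac{1}{32} - 1\right)^{2} = \left(- \frac{31}{32}\right)^{2} = \frac{961}{1024}$)
$\frac{w{\left(509 \right)}}{-6644} = \frac{961}{1024 \left(-6644\right)} = \frac{961}{1024} \left(- \frac{1}{6644}\right) = - \frac{961}{6803456}$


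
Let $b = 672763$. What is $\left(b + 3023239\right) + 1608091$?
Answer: $5304093$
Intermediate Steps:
$\left(b + 3023239\right) + 1608091 = \left(672763 + 3023239\right) + 1608091 = 3696002 + 1608091 = 5304093$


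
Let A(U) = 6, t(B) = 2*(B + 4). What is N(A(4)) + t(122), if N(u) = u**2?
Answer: 288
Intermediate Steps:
t(B) = 8 + 2*B (t(B) = 2*(4 + B) = 8 + 2*B)
N(A(4)) + t(122) = 6**2 + (8 + 2*122) = 36 + (8 + 244) = 36 + 252 = 288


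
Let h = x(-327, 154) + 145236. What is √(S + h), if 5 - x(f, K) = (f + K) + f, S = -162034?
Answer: I*√16293 ≈ 127.64*I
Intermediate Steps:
x(f, K) = 5 - K - 2*f (x(f, K) = 5 - ((f + K) + f) = 5 - ((K + f) + f) = 5 - (K + 2*f) = 5 + (-K - 2*f) = 5 - K - 2*f)
h = 145741 (h = (5 - 1*154 - 2*(-327)) + 145236 = (5 - 154 + 654) + 145236 = 505 + 145236 = 145741)
√(S + h) = √(-162034 + 145741) = √(-16293) = I*√16293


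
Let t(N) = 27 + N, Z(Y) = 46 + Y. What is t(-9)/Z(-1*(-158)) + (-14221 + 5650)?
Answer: -291411/34 ≈ -8570.9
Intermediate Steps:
t(-9)/Z(-1*(-158)) + (-14221 + 5650) = (27 - 9)/(46 - 1*(-158)) + (-14221 + 5650) = 18/(46 + 158) - 8571 = 18/204 - 8571 = 18*(1/204) - 8571 = 3/34 - 8571 = -291411/34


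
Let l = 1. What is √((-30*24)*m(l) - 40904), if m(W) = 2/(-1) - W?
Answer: 2*I*√9686 ≈ 196.83*I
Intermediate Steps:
m(W) = -2 - W (m(W) = 2*(-1) - W = -2 - W)
√((-30*24)*m(l) - 40904) = √((-30*24)*(-2 - 1*1) - 40904) = √(-720*(-2 - 1) - 40904) = √(-720*(-3) - 40904) = √(2160 - 40904) = √(-38744) = 2*I*√9686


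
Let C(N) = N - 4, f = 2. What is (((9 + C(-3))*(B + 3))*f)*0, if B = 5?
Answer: 0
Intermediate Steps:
C(N) = -4 + N
(((9 + C(-3))*(B + 3))*f)*0 = (((9 + (-4 - 3))*(5 + 3))*2)*0 = (((9 - 7)*8)*2)*0 = ((2*8)*2)*0 = (16*2)*0 = 32*0 = 0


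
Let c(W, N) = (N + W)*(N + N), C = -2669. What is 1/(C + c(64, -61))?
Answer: -1/3035 ≈ -0.00032949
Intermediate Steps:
c(W, N) = 2*N*(N + W) (c(W, N) = (N + W)*(2*N) = 2*N*(N + W))
1/(C + c(64, -61)) = 1/(-2669 + 2*(-61)*(-61 + 64)) = 1/(-2669 + 2*(-61)*3) = 1/(-2669 - 366) = 1/(-3035) = -1/3035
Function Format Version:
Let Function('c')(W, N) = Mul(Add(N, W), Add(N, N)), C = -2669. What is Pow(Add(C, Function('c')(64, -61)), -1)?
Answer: Rational(-1, 3035) ≈ -0.00032949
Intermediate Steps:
Function('c')(W, N) = Mul(2, N, Add(N, W)) (Function('c')(W, N) = Mul(Add(N, W), Mul(2, N)) = Mul(2, N, Add(N, W)))
Pow(Add(C, Function('c')(64, -61)), -1) = Pow(Add(-2669, Mul(2, -61, Add(-61, 64))), -1) = Pow(Add(-2669, Mul(2, -61, 3)), -1) = Pow(Add(-2669, -366), -1) = Pow(-3035, -1) = Rational(-1, 3035)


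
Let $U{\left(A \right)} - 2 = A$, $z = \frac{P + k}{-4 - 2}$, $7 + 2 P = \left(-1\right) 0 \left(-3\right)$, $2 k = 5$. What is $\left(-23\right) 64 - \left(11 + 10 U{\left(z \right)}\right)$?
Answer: $- \frac{4514}{3} \approx -1504.7$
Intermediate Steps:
$k = \frac{5}{2}$ ($k = \frac{1}{2} \cdot 5 = \frac{5}{2} \approx 2.5$)
$P = - \frac{7}{2}$ ($P = - \frac{7}{2} + \frac{\left(-1\right) 0 \left(-3\right)}{2} = - \frac{7}{2} + \frac{0 \left(-3\right)}{2} = - \frac{7}{2} + \frac{1}{2} \cdot 0 = - \frac{7}{2} + 0 = - \frac{7}{2} \approx -3.5$)
$z = \frac{1}{6}$ ($z = \frac{- \frac{7}{2} + \frac{5}{2}}{-4 - 2} = - \frac{1}{-6} = \left(-1\right) \left(- \frac{1}{6}\right) = \frac{1}{6} \approx 0.16667$)
$U{\left(A \right)} = 2 + A$
$\left(-23\right) 64 - \left(11 + 10 U{\left(z \right)}\right) = \left(-23\right) 64 - \left(11 + 10 \left(2 + \frac{1}{6}\right)\right) = -1472 - \frac{98}{3} = - \frac{4514}{3}$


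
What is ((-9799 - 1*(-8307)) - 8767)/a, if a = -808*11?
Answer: 10259/8888 ≈ 1.1543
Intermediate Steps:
a = -8888
((-9799 - 1*(-8307)) - 8767)/a = ((-9799 - 1*(-8307)) - 8767)/(-8888) = ((-9799 + 8307) - 8767)*(-1/8888) = (-1492 - 8767)*(-1/8888) = -10259*(-1/8888) = 10259/8888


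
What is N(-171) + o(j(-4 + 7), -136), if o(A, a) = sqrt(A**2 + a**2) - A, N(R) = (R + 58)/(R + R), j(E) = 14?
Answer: -4675/342 + 2*sqrt(4673) ≈ 123.05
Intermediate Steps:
N(R) = (58 + R)/(2*R) (N(R) = (58 + R)/((2*R)) = (58 + R)*(1/(2*R)) = (58 + R)/(2*R))
N(-171) + o(j(-4 + 7), -136) = (1/2)*(58 - 171)/(-171) + (sqrt(14**2 + (-136)**2) - 1*14) = (1/2)*(-1/171)*(-113) + (sqrt(196 + 18496) - 14) = 113/342 + (sqrt(18692) - 14) = 113/342 + (2*sqrt(4673) - 14) = 113/342 + (-14 + 2*sqrt(4673)) = -4675/342 + 2*sqrt(4673)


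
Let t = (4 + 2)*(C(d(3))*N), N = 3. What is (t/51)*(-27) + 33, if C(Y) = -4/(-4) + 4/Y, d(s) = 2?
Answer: 75/17 ≈ 4.4118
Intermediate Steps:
C(Y) = 1 + 4/Y (C(Y) = -4*(-1/4) + 4/Y = 1 + 4/Y)
t = 54 (t = (4 + 2)*(((4 + 2)/2)*3) = 6*(((1/2)*6)*3) = 6*(3*3) = 6*9 = 54)
(t/51)*(-27) + 33 = (54/51)*(-27) + 33 = (54*(1/51))*(-27) + 33 = (18/17)*(-27) + 33 = -486/17 + 33 = 75/17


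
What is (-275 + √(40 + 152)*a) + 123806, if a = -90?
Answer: 123531 - 720*√3 ≈ 1.2228e+5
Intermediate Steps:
(-275 + √(40 + 152)*a) + 123806 = (-275 + √(40 + 152)*(-90)) + 123806 = (-275 + √192*(-90)) + 123806 = (-275 + (8*√3)*(-90)) + 123806 = (-275 - 720*√3) + 123806 = 123531 - 720*√3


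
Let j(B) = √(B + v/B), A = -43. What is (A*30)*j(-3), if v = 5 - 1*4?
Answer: -430*I*√30 ≈ -2355.2*I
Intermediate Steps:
v = 1 (v = 5 - 4 = 1)
j(B) = √(B + 1/B)
(A*30)*j(-3) = (-43*30)*√(-3 + 1/(-3)) = -1290*√(-3 - ⅓) = -430*I*√30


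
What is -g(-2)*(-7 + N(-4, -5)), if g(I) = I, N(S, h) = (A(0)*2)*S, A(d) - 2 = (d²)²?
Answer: -46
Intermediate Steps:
A(d) = 2 + d⁴ (A(d) = 2 + (d²)² = 2 + d⁴)
N(S, h) = 4*S (N(S, h) = ((2 + 0⁴)*2)*S = ((2 + 0)*2)*S = (2*2)*S = 4*S)
-g(-2)*(-7 + N(-4, -5)) = -(-2)*(-7 + 4*(-4)) = -(-2)*(-7 - 16) = -(-2)*(-23) = -1*46 = -46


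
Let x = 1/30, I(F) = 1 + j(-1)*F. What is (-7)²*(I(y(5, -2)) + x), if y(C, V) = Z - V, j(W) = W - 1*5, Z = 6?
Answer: -69041/30 ≈ -2301.4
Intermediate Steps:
j(W) = -5 + W (j(W) = W - 5 = -5 + W)
y(C, V) = 6 - V
I(F) = 1 - 6*F (I(F) = 1 + (-5 - 1)*F = 1 - 6*F)
x = 1/30 ≈ 0.033333
(-7)²*(I(y(5, -2)) + x) = (-7)²*((1 - 6*(6 - 1*(-2))) + 1/30) = 49*((1 - 6*(6 + 2)) + 1/30) = 49*((1 - 6*8) + 1/30) = 49*((1 - 48) + 1/30) = 49*(-47 + 1/30) = 49*(-1409/30) = -69041/30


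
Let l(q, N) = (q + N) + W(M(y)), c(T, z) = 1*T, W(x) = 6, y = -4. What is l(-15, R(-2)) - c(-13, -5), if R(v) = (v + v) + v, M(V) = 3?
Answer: -2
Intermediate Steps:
R(v) = 3*v (R(v) = 2*v + v = 3*v)
c(T, z) = T
l(q, N) = 6 + N + q (l(q, N) = (q + N) + 6 = (N + q) + 6 = 6 + N + q)
l(-15, R(-2)) - c(-13, -5) = (6 + 3*(-2) - 15) - 1*(-13) = (6 - 6 - 15) + 13 = -15 + 13 = -2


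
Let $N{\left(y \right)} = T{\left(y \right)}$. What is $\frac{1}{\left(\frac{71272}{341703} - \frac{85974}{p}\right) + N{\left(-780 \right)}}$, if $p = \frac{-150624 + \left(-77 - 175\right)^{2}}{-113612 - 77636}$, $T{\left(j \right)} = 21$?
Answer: $- \frac{206730315}{39012297621499} \approx -5.2991 \cdot 10^{-6}$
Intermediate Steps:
$N{\left(y \right)} = 21$
$p = \frac{5445}{11953}$ ($p = \frac{-150624 + \left(-252\right)^{2}}{-191248} = \left(-150624 + 63504\right) \left(- \frac{1}{191248}\right) = \left(-87120\right) \left(- \frac{1}{191248}\right) = \frac{5445}{11953} \approx 0.45553$)
$\frac{1}{\left(\frac{71272}{341703} - \frac{85974}{p}\right) + N{\left(-780 \right)}} = \frac{1}{\left(\frac{71272}{341703} - \frac{85974}{\frac{5445}{11953}}\right) + 21} = \frac{1}{\left(71272 \cdot \frac{1}{341703} - \frac{342549074}{1815}\right) + 21} = \frac{1}{\left(\frac{71272}{341703} - \frac{342549074}{1815}\right) + 21} = \frac{1}{- \frac{39016638958114}{206730315} + 21} = \frac{1}{- \frac{39012297621499}{206730315}} = - \frac{206730315}{39012297621499}$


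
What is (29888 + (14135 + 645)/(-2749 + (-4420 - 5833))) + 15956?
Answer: 298024454/6501 ≈ 45843.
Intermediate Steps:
(29888 + (14135 + 645)/(-2749 + (-4420 - 5833))) + 15956 = (29888 + 14780/(-2749 - 10253)) + 15956 = (29888 + 14780/(-13002)) + 15956 = (29888 + 14780*(-1/13002)) + 15956 = (29888 - 7390/6501) + 15956 = 194294498/6501 + 15956 = 298024454/6501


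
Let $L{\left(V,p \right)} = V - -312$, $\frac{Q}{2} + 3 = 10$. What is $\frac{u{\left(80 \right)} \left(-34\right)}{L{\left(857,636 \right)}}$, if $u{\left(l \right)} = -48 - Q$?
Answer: $\frac{2108}{1169} \approx 1.8033$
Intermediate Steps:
$Q = 14$ ($Q = -6 + 2 \cdot 10 = -6 + 20 = 14$)
$L{\left(V,p \right)} = 312 + V$ ($L{\left(V,p \right)} = V + 312 = 312 + V$)
$u{\left(l \right)} = -62$ ($u{\left(l \right)} = -48 - 14 = -62$)
$\frac{u{\left(80 \right)} \left(-34\right)}{L{\left(857,636 \right)}} = \frac{\left(-62\right) \left(-34\right)}{312 + 857} = \frac{2108}{1169}$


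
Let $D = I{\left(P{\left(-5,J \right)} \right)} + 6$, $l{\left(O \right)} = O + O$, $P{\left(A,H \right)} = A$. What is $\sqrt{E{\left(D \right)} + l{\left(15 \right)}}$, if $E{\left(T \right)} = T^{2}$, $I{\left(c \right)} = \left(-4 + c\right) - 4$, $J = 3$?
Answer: $\sqrt{79} \approx 8.8882$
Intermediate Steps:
$I{\left(c \right)} = -8 + c$
$l{\left(O \right)} = 2 O$
$D = -7$ ($D = \left(-8 - 5\right) + 6 = -13 + 6 = -7$)
$\sqrt{E{\left(D \right)} + l{\left(15 \right)}} = \sqrt{\left(-7\right)^{2} + 2 \cdot 15} = \sqrt{49 + 30} = \sqrt{79}$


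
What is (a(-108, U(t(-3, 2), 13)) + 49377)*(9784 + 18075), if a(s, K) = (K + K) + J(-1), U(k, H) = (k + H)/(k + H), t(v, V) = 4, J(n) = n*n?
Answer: 1375677420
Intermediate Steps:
J(n) = n²
U(k, H) = 1 (U(k, H) = (H + k)/(H + k) = 1)
a(s, K) = 1 + 2*K (a(s, K) = (K + K) + (-1)² = 2*K + 1 = 1 + 2*K)
(a(-108, U(t(-3, 2), 13)) + 49377)*(9784 + 18075) = ((1 + 2*1) + 49377)*(9784 + 18075) = ((1 + 2) + 49377)*27859 = (3 + 49377)*27859 = 49380*27859 = 1375677420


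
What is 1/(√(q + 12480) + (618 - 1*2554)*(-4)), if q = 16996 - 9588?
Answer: 44/340623 - √1243/14987412 ≈ 0.00012682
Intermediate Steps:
q = 7408
1/(√(q + 12480) + (618 - 1*2554)*(-4)) = 1/(√(7408 + 12480) + (618 - 1*2554)*(-4)) = 1/(√19888 + (618 - 2554)*(-4)) = 1/(4*√1243 - 1936*(-4)) = 1/(4*√1243 + 7744) = 1/(7744 + 4*√1243)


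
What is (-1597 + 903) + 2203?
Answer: 1509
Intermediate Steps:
(-1597 + 903) + 2203 = -694 + 2203 = 1509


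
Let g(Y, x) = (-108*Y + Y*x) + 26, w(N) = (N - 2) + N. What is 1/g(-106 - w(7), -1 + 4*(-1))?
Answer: 1/13360 ≈ 7.4850e-5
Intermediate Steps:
w(N) = -2 + 2*N (w(N) = (-2 + N) + N = -2 + 2*N)
g(Y, x) = 26 - 108*Y + Y*x
1/g(-106 - w(7), -1 + 4*(-1)) = 1/(26 - 108*(-106 - (-2 + 2*7)) + (-106 - (-2 + 2*7))*(-1 + 4*(-1))) = 1/(26 - 108*(-106 - (-2 + 14)) + (-106 - (-2 + 14))*(-1 - 4)) = 1/(26 - 108*(-106 - 1*12) + (-106 - 1*12)*(-5)) = 1/(26 - 108*(-106 - 12) + (-106 - 12)*(-5)) = 1/(26 - 108*(-118) - 118*(-5)) = 1/(26 + 12744 + 590) = 1/13360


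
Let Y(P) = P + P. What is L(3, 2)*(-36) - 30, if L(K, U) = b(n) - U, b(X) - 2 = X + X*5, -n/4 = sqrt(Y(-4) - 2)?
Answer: -30 + 864*I*sqrt(10) ≈ -30.0 + 2732.2*I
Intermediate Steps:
Y(P) = 2*P
n = -4*I*sqrt(10) (n = -4*sqrt(2*(-4) - 2) = -4*sqrt(-8 - 2) = -4*I*sqrt(10) ≈ -12.649*I)
b(X) = 2 + 6*X (b(X) = 2 + (X + X*5) = 2 + (X + 5*X) = 2 + 6*X)
L(K, U) = 2 - U - 24*I*sqrt(10) (L(K, U) = (2 + 6*(-4*I*sqrt(10))) - U = (2 - 24*I*sqrt(10)) - U = 2 - U - 24*I*sqrt(10))
L(3, 2)*(-36) - 30 = (2 - 1*2 - 24*I*sqrt(10))*(-36) - 30 = (2 - 2 - 24*I*sqrt(10))*(-36) - 30 = -24*I*sqrt(10)*(-36) - 30 = 864*I*sqrt(10) - 30 = -30 + 864*I*sqrt(10)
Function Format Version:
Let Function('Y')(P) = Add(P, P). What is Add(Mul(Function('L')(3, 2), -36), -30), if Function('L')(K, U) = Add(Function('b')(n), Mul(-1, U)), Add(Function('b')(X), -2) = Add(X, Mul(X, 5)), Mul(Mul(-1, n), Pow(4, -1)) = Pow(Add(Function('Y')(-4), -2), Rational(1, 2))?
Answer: Add(-30, Mul(864, I, Pow(10, Rational(1, 2)))) ≈ Add(-30.000, Mul(2732.2, I))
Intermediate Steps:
Function('Y')(P) = Mul(2, P)
n = Mul(-4, I, Pow(10, Rational(1, 2))) (n = Mul(-4, Pow(Add(Mul(2, -4), -2), Rational(1, 2))) = Mul(-4, Pow(Add(-8, -2), Rational(1, 2))) = Mul(-4, Pow(-10, Rational(1, 2))) = Mul(-4, Mul(I, Pow(10, Rational(1, 2)))) = Mul(-4, I, Pow(10, Rational(1, 2))) ≈ Mul(-12.649, I))
Function('b')(X) = Add(2, Mul(6, X)) (Function('b')(X) = Add(2, Add(X, Mul(X, 5))) = Add(2, Add(X, Mul(5, X))) = Add(2, Mul(6, X)))
Function('L')(K, U) = Add(2, Mul(-1, U), Mul(-24, I, Pow(10, Rational(1, 2)))) (Function('L')(K, U) = Add(Add(2, Mul(6, Mul(-4, I, Pow(10, Rational(1, 2))))), Mul(-1, U)) = Add(Add(2, Mul(-24, I, Pow(10, Rational(1, 2)))), Mul(-1, U)) = Add(2, Mul(-1, U), Mul(-24, I, Pow(10, Rational(1, 2)))))
Add(Mul(Function('L')(3, 2), -36), -30) = Add(Mul(Add(2, Mul(-1, 2), Mul(-24, I, Pow(10, Rational(1, 2)))), -36), -30) = Add(Mul(Add(2, -2, Mul(-24, I, Pow(10, Rational(1, 2)))), -36), -30) = Add(Mul(Mul(-24, I, Pow(10, Rational(1, 2))), -36), -30) = Add(Mul(864, I, Pow(10, Rational(1, 2))), -30) = Add(-30, Mul(864, I, Pow(10, Rational(1, 2))))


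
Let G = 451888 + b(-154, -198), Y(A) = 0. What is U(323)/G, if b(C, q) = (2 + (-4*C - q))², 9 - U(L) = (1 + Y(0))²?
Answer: 1/139718 ≈ 7.1573e-6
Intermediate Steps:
U(L) = 8 (U(L) = 9 - (1 + 0)² = 9 - 1*1² = 9 - 1*1 = 9 - 1 = 8)
b(C, q) = (2 - q - 4*C)² (b(C, q) = (2 + (-q - 4*C))² = (2 - q - 4*C)²)
G = 1117744 (G = 451888 + (-2 - 198 + 4*(-154))² = 451888 + (-2 - 198 - 616)² = 451888 + (-816)² = 451888 + 665856 = 1117744)
U(323)/G = 8/1117744 = 8*(1/1117744) = 1/139718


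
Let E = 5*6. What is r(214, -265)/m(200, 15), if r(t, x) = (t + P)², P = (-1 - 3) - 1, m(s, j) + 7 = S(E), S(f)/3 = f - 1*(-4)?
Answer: 2299/5 ≈ 459.80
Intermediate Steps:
E = 30
S(f) = 12 + 3*f (S(f) = 3*(f - 1*(-4)) = 3*(f + 4) = 3*(4 + f) = 12 + 3*f)
m(s, j) = 95 (m(s, j) = -7 + (12 + 3*30) = -7 + (12 + 90) = -7 + 102 = 95)
P = -5 (P = -4 - 1 = -5)
r(t, x) = (-5 + t)² (r(t, x) = (t - 5)² = (-5 + t)²)
r(214, -265)/m(200, 15) = (-5 + 214)²/95 = 209²*(1/95) = 43681*(1/95) = 2299/5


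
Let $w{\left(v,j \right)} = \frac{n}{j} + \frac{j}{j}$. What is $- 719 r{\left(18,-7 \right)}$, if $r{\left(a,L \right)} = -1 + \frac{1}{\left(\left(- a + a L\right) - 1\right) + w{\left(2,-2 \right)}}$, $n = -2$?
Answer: $\frac{103536}{143} \approx 724.03$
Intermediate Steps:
$w{\left(v,j \right)} = 1 - \frac{2}{j}$ ($w{\left(v,j \right)} = - \frac{2}{j} + \frac{j}{j} = - \frac{2}{j} + 1 = 1 - \frac{2}{j}$)
$r{\left(a,L \right)} = -1 + \frac{1}{1 - a + L a}$ ($r{\left(a,L \right)} = -1 + \frac{1}{\left(\left(- a + a L\right) - 1\right) + \frac{-2 - 2}{-2}} = -1 + \frac{1}{\left(\left(- a + L a\right) - 1\right) - -2} = -1 + \frac{1}{\left(-1 - a + L a\right) + 2} = -1 + \frac{1}{1 - a + L a}$)
$- 719 r{\left(18,-7 \right)} = - 719 \frac{18 \left(1 - -7\right)}{1 - 18 - 126} = - 719 \frac{18 \left(1 + 7\right)}{1 - 18 - 126} = - 719 \cdot 18 \frac{1}{-143} \cdot 8 = - 719 \cdot 18 \left(- \frac{1}{143}\right) 8 = \left(-719\right) \left(- \frac{144}{143}\right) = \frac{103536}{143}$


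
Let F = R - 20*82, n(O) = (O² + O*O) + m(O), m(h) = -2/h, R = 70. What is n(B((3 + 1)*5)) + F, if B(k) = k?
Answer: -7701/10 ≈ -770.10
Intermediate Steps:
n(O) = -2/O + 2*O² (n(O) = (O² + O*O) - 2/O = (O² + O²) - 2/O = 2*O² - 2/O = -2/O + 2*O²)
F = -1570 (F = 70 - 20*82 = 70 - 1640 = -1570)
n(B((3 + 1)*5)) + F = 2*(-1 + ((3 + 1)*5)³)/(((3 + 1)*5)) - 1570 = 2*(-1 + (4*5)³)/((4*5)) - 1570 = 2*(-1 + 20³)/20 - 1570 = 2*(1/20)*(-1 + 8000) - 1570 = 2*(1/20)*7999 - 1570 = 7999/10 - 1570 = -7701/10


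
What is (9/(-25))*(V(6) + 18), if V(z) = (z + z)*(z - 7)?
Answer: -54/25 ≈ -2.1600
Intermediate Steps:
V(z) = 2*z*(-7 + z) (V(z) = (2*z)*(-7 + z) = 2*z*(-7 + z))
(9/(-25))*(V(6) + 18) = (9/(-25))*(2*6*(-7 + 6) + 18) = (9*(-1/25))*(2*6*(-1) + 18) = -9*(-12 + 18)/25 = -9/25*6 = -54/25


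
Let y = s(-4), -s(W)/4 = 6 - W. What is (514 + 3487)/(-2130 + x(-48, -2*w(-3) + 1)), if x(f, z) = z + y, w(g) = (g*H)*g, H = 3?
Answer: -4001/2223 ≈ -1.7998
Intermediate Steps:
s(W) = -24 + 4*W (s(W) = -4*(6 - W) = -24 + 4*W)
w(g) = 3*g² (w(g) = (g*3)*g = (3*g)*g = 3*g²)
y = -40 (y = -24 + 4*(-4) = -24 - 16 = -40)
x(f, z) = -40 + z (x(f, z) = z - 40 = -40 + z)
(514 + 3487)/(-2130 + x(-48, -2*w(-3) + 1)) = (514 + 3487)/(-2130 + (-40 + (-6*(-3)² + 1))) = 4001/(-2130 + (-40 + (-6*9 + 1))) = 4001/(-2130 + (-40 + (-2*27 + 1))) = 4001/(-2130 + (-40 + (-54 + 1))) = 4001/(-2130 + (-40 - 53)) = 4001/(-2130 - 93) = 4001/(-2223) = 4001*(-1/2223) = -4001/2223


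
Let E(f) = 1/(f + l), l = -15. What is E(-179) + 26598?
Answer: 5160011/194 ≈ 26598.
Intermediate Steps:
E(f) = 1/(-15 + f) (E(f) = 1/(f - 15) = 1/(-15 + f))
E(-179) + 26598 = 1/(-15 - 179) + 26598 = 1/(-194) + 26598 = -1/194 + 26598 = 5160011/194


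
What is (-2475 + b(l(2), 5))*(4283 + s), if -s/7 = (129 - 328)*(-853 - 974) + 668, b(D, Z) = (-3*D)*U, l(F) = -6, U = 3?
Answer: 6162423084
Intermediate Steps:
b(D, Z) = -9*D (b(D, Z) = -3*D*3 = -9*D)
s = -2549687 (s = -7*((129 - 328)*(-853 - 974) + 668) = -7*(-199*(-1827) + 668) = -7*(363573 + 668) = -7*364241 = -2549687)
(-2475 + b(l(2), 5))*(4283 + s) = (-2475 - 9*(-6))*(4283 - 2549687) = (-2475 + 54)*(-2545404) = -2421*(-2545404) = 6162423084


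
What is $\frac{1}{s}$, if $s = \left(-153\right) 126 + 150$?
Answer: $- \frac{1}{19128} \approx -5.2279 \cdot 10^{-5}$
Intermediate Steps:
$s = -19128$ ($s = -19278 + 150 = -19128$)
$\frac{1}{s} = \frac{1}{-19128} = - \frac{1}{19128}$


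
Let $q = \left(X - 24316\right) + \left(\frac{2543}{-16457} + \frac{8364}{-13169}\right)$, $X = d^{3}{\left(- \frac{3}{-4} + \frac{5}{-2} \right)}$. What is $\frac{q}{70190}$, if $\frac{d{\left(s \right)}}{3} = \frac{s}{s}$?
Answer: $- \frac{2632068726226}{7605866767135} \approx -0.34606$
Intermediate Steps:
$d{\left(s \right)} = 3$ ($d{\left(s \right)} = 3 \frac{s}{s} = 3 \cdot 1 = 3$)
$X = 27$ ($X = 3^{3} = 27$)
$q = - \frac{5264137452452}{216722233}$ ($q = \left(27 - 24316\right) + \left(\frac{2543}{-16457} + \frac{8364}{-13169}\right) = -24289 + \left(2543 \left(- \frac{1}{16457}\right) + 8364 \left(- \frac{1}{13169}\right)\right) = -24289 - \frac{171135115}{216722233} = - \frac{5264137452452}{216722233} \approx -24290.0$)
$\frac{q}{70190} = - \frac{5264137452452}{216722233 \cdot 70190} = \left(- \frac{5264137452452}{216722233}\right) \frac{1}{70190} = - \frac{2632068726226}{7605866767135}$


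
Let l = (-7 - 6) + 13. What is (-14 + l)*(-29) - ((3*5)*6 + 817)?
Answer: -501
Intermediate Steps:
l = 0 (l = -13 + 13 = 0)
(-14 + l)*(-29) - ((3*5)*6 + 817) = (-14 + 0)*(-29) - ((3*5)*6 + 817) = -14*(-29) - (15*6 + 817) = 406 - (90 + 817) = 406 - 1*907 = 406 - 907 = -501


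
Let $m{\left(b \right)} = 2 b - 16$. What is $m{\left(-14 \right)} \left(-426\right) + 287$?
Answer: $19031$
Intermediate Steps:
$m{\left(b \right)} = -16 + 2 b$
$m{\left(-14 \right)} \left(-426\right) + 287 = \left(-16 + 2 \left(-14\right)\right) \left(-426\right) + 287 = \left(-16 - 28\right) \left(-426\right) + 287 = \left(-44\right) \left(-426\right) + 287 = 18744 + 287 = 19031$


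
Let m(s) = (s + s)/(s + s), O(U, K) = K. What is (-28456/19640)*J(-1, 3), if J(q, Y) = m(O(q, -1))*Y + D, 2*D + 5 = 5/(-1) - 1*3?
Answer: 24899/4910 ≈ 5.0711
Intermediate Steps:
m(s) = 1 (m(s) = (2*s)/((2*s)) = (2*s)*(1/(2*s)) = 1)
D = -13/2 (D = -5/2 + (5/(-1) - 1*3)/2 = -5/2 + (5*(-1) - 3)/2 = -5/2 + (-5 - 3)/2 = -5/2 + (1/2)*(-8) = -5/2 - 4 = -13/2 ≈ -6.5000)
J(q, Y) = -13/2 + Y (J(q, Y) = 1*Y - 13/2 = Y - 13/2 = -13/2 + Y)
(-28456/19640)*J(-1, 3) = (-28456/19640)*(-13/2 + 3) = -28456*1/19640*(-7/2) = -3557/2455*(-7/2) = 24899/4910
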